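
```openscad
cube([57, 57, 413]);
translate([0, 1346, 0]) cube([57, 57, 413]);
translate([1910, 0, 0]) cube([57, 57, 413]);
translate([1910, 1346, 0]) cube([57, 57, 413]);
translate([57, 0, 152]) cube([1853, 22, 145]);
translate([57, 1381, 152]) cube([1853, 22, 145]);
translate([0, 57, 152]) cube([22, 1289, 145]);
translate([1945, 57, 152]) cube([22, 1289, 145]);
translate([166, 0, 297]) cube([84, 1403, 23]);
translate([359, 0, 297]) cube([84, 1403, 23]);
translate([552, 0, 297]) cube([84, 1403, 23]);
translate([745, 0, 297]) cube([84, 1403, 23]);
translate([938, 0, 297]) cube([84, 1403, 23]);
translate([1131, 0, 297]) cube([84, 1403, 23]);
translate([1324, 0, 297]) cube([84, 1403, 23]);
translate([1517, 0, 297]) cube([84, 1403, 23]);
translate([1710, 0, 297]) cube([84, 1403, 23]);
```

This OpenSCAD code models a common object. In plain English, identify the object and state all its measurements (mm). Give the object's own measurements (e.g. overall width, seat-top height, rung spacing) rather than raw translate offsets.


A bed frame 1967 mm long (x) by 1403 mm wide (y). Four 57×57 mm corner posts, 413 mm tall, at the corners of the footprint. Four rails of 22 mm thickness and 145 mm height run between adjacent posts with their undersides at z = 152 mm, their outer faces flush with the outside of the frame (the two x-running rails run between the posts' inner faces; the two y-running rails run between the posts' inner faces). 9 slats, each 84 mm wide (x) and 23 mm thick, lie across the top of the two x-running rails, running the full 1403 mm width of the frame in y; along x they sit between the end posts with a 109 mm gap after the −x posts and between neighbouring slats, leaving 116 mm before the +x posts.


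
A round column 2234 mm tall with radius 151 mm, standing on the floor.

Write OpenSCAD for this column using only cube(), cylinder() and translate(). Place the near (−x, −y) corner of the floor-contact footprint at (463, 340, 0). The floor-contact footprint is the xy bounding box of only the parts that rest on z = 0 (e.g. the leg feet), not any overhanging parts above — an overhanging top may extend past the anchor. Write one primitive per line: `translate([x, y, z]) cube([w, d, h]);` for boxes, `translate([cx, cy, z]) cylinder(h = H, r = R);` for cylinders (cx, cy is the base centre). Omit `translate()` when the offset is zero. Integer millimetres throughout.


translate([614, 491, 0]) cylinder(h = 2234, r = 151);


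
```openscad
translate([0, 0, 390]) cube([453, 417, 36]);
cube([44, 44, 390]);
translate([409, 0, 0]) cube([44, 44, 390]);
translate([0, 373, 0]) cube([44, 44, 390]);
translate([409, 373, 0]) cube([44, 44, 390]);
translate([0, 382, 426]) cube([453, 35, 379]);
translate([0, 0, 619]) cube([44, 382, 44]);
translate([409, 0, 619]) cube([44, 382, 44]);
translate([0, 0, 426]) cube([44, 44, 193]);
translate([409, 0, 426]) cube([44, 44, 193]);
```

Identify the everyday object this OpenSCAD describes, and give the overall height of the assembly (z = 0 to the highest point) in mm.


A chair. The overall height is 805 mm.

A slab on four corner posts with a tall panel at the back — a chair. The seat slab sits at z = 390 with thickness 36, and the 379 mm backrest starts at the seat top, so the overall height is 390 + 36 + 379 = 805 mm.


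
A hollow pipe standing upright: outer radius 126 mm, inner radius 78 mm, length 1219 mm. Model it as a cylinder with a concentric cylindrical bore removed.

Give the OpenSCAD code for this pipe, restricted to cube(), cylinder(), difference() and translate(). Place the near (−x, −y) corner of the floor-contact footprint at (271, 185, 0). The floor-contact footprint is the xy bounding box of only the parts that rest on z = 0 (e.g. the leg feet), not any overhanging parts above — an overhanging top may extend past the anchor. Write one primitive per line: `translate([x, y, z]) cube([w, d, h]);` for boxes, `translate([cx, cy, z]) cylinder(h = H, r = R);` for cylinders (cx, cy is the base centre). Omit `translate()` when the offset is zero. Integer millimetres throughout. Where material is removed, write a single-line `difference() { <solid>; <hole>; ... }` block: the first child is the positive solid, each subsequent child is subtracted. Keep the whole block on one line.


difference() { translate([397, 311, 0]) cylinder(h = 1219, r = 126); translate([397, 311, 0]) cylinder(h = 1219, r = 78); }


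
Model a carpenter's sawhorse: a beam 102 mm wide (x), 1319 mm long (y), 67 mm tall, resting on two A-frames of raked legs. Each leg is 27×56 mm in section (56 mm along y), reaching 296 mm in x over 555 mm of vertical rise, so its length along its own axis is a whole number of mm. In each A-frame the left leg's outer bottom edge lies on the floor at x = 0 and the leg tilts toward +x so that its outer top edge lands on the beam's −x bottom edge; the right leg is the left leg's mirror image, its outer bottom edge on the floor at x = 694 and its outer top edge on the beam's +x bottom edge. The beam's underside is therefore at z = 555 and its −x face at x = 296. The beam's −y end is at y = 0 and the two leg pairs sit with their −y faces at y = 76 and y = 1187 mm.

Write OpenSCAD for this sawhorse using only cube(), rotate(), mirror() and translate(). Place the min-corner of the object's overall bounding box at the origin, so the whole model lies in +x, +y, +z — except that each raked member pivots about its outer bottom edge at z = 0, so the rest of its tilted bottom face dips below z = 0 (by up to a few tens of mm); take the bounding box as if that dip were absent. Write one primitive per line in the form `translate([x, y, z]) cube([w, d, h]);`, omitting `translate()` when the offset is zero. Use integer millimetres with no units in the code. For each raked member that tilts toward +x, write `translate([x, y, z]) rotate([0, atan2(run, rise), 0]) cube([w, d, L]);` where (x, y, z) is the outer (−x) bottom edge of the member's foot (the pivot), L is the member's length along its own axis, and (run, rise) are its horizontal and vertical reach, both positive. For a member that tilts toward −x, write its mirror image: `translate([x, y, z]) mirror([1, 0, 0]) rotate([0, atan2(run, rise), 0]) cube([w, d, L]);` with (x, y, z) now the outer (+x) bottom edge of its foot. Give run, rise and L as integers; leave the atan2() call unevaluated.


translate([296, 0, 555]) cube([102, 1319, 67]);
translate([0, 76, 0]) rotate([0, atan2(296, 555), 0]) cube([27, 56, 629]);
translate([694, 76, 0]) mirror([1, 0, 0]) rotate([0, atan2(296, 555), 0]) cube([27, 56, 629]);
translate([0, 1187, 0]) rotate([0, atan2(296, 555), 0]) cube([27, 56, 629]);
translate([694, 1187, 0]) mirror([1, 0, 0]) rotate([0, atan2(296, 555), 0]) cube([27, 56, 629]);


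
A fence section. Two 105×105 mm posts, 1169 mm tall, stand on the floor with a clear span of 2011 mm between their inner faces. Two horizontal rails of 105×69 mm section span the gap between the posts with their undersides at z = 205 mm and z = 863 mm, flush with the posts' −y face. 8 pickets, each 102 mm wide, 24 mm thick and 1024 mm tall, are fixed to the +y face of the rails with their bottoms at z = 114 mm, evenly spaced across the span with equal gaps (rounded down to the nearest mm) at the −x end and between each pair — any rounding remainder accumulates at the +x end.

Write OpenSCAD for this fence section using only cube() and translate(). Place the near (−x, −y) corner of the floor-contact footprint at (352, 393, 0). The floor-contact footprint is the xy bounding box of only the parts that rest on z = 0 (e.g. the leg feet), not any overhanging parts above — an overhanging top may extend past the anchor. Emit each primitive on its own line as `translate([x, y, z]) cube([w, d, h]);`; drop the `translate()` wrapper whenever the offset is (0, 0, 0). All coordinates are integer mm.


translate([352, 393, 0]) cube([105, 105, 1169]);
translate([2468, 393, 0]) cube([105, 105, 1169]);
translate([457, 393, 205]) cube([2011, 105, 69]);
translate([457, 393, 863]) cube([2011, 105, 69]);
translate([589, 498, 114]) cube([102, 24, 1024]);
translate([823, 498, 114]) cube([102, 24, 1024]);
translate([1057, 498, 114]) cube([102, 24, 1024]);
translate([1291, 498, 114]) cube([102, 24, 1024]);
translate([1525, 498, 114]) cube([102, 24, 1024]);
translate([1759, 498, 114]) cube([102, 24, 1024]);
translate([1993, 498, 114]) cube([102, 24, 1024]);
translate([2227, 498, 114]) cube([102, 24, 1024]);


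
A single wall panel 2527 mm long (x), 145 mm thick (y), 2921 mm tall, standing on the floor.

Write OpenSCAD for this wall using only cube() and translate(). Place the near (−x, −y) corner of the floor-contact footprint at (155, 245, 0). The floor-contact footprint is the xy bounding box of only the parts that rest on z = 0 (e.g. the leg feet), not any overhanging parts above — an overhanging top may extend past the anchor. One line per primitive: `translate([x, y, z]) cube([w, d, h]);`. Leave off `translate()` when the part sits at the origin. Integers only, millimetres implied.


translate([155, 245, 0]) cube([2527, 145, 2921]);


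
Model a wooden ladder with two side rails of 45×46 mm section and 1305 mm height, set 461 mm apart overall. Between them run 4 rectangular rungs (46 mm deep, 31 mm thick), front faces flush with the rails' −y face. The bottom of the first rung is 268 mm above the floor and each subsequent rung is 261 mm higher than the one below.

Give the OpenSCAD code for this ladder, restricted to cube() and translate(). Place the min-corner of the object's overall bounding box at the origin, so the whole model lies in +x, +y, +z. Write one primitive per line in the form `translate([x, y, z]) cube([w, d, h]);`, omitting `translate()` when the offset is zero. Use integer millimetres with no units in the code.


cube([45, 46, 1305]);
translate([416, 0, 0]) cube([45, 46, 1305]);
translate([45, 0, 268]) cube([371, 46, 31]);
translate([45, 0, 529]) cube([371, 46, 31]);
translate([45, 0, 790]) cube([371, 46, 31]);
translate([45, 0, 1051]) cube([371, 46, 31]);


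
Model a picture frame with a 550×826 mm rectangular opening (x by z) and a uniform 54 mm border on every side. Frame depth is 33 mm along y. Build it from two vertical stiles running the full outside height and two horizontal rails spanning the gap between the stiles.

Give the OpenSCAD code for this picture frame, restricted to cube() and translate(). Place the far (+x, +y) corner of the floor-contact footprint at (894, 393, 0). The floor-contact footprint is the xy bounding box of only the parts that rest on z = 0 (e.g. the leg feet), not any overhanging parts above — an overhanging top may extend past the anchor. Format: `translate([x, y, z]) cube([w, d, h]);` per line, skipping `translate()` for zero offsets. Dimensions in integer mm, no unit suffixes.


translate([236, 360, 0]) cube([54, 33, 934]);
translate([840, 360, 0]) cube([54, 33, 934]);
translate([290, 360, 0]) cube([550, 33, 54]);
translate([290, 360, 880]) cube([550, 33, 54]);


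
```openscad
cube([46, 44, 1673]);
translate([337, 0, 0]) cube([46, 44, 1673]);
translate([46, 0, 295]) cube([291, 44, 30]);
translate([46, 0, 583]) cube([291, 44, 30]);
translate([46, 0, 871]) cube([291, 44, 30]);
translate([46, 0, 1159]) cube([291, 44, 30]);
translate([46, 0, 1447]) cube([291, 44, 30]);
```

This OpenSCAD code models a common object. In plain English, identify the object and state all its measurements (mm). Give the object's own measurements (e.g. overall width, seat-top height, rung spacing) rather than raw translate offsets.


A straight ladder. Two 46×44 mm vertical rails, 1673 mm tall, stand 383 mm apart (outside-to-outside) with their front faces coplanar on the −y side. 5 rungs, each 44 mm deep and 30 mm tall, span between the inner faces of the rails, front faces flush with the rails. The lowest rung's underside is at z = 295 mm and rungs are spaced 288 mm apart (underside to underside).


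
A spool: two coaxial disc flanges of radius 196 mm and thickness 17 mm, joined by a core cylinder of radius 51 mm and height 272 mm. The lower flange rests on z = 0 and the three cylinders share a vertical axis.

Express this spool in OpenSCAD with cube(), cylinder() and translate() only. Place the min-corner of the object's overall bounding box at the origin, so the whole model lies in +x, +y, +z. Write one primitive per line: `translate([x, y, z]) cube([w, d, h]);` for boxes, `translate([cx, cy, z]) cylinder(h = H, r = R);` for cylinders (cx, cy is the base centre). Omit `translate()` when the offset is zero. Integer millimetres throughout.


translate([196, 196, 0]) cylinder(h = 17, r = 196);
translate([196, 196, 17]) cylinder(h = 272, r = 51);
translate([196, 196, 289]) cylinder(h = 17, r = 196);


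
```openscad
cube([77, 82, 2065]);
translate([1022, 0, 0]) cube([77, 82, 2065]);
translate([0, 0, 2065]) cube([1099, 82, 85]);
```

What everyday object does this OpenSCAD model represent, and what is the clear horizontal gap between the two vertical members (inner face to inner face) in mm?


A door frame. The clear opening width is 945 mm.

Two 2065 mm tall posts with a header on top — a door frame. The left jamb is 77 mm wide at x = 0; the right jamb starts at x = 1022. The clear opening is 1022 − 77 = 945 mm.


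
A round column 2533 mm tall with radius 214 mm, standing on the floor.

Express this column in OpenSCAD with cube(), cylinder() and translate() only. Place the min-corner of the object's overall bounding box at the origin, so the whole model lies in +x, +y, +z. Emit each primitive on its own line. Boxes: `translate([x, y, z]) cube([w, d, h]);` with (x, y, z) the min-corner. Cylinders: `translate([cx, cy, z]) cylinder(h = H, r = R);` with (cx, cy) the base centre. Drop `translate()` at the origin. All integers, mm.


translate([214, 214, 0]) cylinder(h = 2533, r = 214);


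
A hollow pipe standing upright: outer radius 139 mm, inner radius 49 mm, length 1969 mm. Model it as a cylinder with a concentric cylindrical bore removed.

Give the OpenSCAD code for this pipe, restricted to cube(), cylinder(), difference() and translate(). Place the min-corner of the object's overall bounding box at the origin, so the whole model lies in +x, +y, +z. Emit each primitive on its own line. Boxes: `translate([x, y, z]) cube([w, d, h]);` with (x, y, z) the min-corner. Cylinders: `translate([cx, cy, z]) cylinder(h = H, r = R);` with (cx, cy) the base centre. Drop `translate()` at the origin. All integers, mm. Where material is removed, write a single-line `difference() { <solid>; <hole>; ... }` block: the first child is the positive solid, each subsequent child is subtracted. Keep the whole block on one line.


difference() { translate([139, 139, 0]) cylinder(h = 1969, r = 139); translate([139, 139, 0]) cylinder(h = 1969, r = 49); }


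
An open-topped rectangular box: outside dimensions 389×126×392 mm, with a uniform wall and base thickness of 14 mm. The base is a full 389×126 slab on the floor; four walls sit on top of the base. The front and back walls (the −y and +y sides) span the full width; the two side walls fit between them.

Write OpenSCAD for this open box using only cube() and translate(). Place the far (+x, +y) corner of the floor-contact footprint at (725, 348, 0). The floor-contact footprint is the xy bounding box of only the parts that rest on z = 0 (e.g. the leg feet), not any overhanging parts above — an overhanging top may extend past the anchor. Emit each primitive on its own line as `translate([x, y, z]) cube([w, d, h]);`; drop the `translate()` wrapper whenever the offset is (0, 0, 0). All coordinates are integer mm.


translate([336, 222, 0]) cube([389, 126, 14]);
translate([336, 222, 14]) cube([389, 14, 378]);
translate([336, 334, 14]) cube([389, 14, 378]);
translate([336, 236, 14]) cube([14, 98, 378]);
translate([711, 236, 14]) cube([14, 98, 378]);


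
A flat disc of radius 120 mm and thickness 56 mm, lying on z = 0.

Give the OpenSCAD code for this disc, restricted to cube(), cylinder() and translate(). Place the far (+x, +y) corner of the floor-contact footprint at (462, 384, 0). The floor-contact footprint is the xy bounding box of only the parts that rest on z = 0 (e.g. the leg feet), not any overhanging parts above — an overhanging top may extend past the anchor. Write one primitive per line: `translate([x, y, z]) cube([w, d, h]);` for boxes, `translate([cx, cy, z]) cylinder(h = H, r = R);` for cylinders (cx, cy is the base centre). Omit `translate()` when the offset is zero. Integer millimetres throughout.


translate([342, 264, 0]) cylinder(h = 56, r = 120);


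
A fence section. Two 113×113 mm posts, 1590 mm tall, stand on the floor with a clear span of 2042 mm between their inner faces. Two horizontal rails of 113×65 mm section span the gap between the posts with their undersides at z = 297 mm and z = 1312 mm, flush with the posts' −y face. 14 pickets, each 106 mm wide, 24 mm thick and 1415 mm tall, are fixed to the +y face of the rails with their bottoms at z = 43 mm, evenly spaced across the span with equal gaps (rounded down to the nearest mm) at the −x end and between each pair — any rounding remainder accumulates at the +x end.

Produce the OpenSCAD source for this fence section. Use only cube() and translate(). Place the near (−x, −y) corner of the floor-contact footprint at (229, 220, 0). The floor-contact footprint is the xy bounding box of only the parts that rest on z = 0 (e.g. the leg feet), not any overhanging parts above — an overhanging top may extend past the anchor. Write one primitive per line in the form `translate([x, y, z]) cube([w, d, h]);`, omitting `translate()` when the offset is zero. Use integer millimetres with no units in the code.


translate([229, 220, 0]) cube([113, 113, 1590]);
translate([2384, 220, 0]) cube([113, 113, 1590]);
translate([342, 220, 297]) cube([2042, 113, 65]);
translate([342, 220, 1312]) cube([2042, 113, 65]);
translate([379, 333, 43]) cube([106, 24, 1415]);
translate([522, 333, 43]) cube([106, 24, 1415]);
translate([665, 333, 43]) cube([106, 24, 1415]);
translate([808, 333, 43]) cube([106, 24, 1415]);
translate([951, 333, 43]) cube([106, 24, 1415]);
translate([1094, 333, 43]) cube([106, 24, 1415]);
translate([1237, 333, 43]) cube([106, 24, 1415]);
translate([1380, 333, 43]) cube([106, 24, 1415]);
translate([1523, 333, 43]) cube([106, 24, 1415]);
translate([1666, 333, 43]) cube([106, 24, 1415]);
translate([1809, 333, 43]) cube([106, 24, 1415]);
translate([1952, 333, 43]) cube([106, 24, 1415]);
translate([2095, 333, 43]) cube([106, 24, 1415]);
translate([2238, 333, 43]) cube([106, 24, 1415]);


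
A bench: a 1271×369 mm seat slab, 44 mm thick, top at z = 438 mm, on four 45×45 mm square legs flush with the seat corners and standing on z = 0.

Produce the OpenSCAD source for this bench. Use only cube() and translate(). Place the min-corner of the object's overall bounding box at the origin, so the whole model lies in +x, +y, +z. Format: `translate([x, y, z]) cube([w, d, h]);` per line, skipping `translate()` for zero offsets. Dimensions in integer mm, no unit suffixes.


// leg_h = 438 − 44 = 394
translate([0, 0, 394]) cube([1271, 369, 44]);
cube([45, 45, 394]);
translate([0, 324, 0]) cube([45, 45, 394]);
translate([1226, 0, 0]) cube([45, 45, 394]);
translate([1226, 324, 0]) cube([45, 45, 394]);


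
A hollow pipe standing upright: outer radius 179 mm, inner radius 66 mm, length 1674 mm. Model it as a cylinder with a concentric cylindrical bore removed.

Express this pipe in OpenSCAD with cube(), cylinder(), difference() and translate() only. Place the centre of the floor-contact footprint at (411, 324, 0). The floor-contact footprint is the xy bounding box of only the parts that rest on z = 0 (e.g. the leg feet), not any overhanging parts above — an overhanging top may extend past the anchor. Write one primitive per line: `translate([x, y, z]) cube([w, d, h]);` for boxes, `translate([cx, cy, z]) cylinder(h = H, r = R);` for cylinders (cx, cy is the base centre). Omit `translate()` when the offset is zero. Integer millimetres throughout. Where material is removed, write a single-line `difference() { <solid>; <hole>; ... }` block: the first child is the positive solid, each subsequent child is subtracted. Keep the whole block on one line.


difference() { translate([411, 324, 0]) cylinder(h = 1674, r = 179); translate([411, 324, 0]) cylinder(h = 1674, r = 66); }


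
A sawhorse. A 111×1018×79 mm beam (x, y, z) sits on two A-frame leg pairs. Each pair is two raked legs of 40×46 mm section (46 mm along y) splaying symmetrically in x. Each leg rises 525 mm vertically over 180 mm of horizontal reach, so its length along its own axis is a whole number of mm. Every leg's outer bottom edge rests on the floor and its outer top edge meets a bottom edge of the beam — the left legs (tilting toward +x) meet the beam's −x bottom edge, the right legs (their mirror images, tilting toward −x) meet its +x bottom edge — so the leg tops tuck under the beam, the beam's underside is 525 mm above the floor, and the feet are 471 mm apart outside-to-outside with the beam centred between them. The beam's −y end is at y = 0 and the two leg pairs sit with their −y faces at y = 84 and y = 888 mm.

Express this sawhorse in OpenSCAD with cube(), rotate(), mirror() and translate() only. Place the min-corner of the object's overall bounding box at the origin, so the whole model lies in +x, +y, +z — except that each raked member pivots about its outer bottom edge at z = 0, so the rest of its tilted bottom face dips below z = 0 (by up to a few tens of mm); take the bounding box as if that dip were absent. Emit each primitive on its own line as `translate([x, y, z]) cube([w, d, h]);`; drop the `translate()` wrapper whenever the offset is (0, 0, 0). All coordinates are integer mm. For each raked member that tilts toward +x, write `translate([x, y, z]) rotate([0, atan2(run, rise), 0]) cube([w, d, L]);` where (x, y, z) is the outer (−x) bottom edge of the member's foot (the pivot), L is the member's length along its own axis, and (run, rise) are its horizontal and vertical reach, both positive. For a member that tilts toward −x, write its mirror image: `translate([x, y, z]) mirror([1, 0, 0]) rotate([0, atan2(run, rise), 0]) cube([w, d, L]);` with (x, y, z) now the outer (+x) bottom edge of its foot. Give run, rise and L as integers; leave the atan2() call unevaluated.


// leg length = √(180² + 525²) = 555
// right-leg outer foot x = 2·180 + 111 = 471
// beam min-corner = (180, 0, 525)
translate([180, 0, 525]) cube([111, 1018, 79]);
translate([0, 84, 0]) rotate([0, atan2(180, 525), 0]) cube([40, 46, 555]);
translate([471, 84, 0]) mirror([1, 0, 0]) rotate([0, atan2(180, 525), 0]) cube([40, 46, 555]);
translate([0, 888, 0]) rotate([0, atan2(180, 525), 0]) cube([40, 46, 555]);
translate([471, 888, 0]) mirror([1, 0, 0]) rotate([0, atan2(180, 525), 0]) cube([40, 46, 555]);


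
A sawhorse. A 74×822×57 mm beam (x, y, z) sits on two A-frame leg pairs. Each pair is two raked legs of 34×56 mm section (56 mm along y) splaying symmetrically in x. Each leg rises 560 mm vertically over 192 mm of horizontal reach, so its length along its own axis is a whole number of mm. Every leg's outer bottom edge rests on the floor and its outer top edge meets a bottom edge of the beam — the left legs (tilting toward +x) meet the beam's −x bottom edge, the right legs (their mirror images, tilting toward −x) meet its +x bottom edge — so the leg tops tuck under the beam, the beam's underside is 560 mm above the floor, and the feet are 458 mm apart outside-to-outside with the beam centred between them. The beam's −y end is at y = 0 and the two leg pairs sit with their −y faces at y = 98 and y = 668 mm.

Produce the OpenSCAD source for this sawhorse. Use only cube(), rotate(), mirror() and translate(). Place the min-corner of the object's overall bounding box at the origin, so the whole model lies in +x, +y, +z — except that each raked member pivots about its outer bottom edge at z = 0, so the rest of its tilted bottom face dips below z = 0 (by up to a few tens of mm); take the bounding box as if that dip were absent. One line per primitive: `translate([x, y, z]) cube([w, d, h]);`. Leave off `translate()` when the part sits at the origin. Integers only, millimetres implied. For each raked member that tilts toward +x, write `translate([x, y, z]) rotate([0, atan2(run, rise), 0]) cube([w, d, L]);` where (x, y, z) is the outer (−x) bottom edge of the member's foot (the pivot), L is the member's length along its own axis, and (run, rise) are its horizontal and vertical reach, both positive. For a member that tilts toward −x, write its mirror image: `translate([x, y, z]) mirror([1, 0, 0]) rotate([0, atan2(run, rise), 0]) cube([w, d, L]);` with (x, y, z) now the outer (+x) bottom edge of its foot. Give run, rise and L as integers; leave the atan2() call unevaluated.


translate([192, 0, 560]) cube([74, 822, 57]);
translate([0, 98, 0]) rotate([0, atan2(192, 560), 0]) cube([34, 56, 592]);
translate([458, 98, 0]) mirror([1, 0, 0]) rotate([0, atan2(192, 560), 0]) cube([34, 56, 592]);
translate([0, 668, 0]) rotate([0, atan2(192, 560), 0]) cube([34, 56, 592]);
translate([458, 668, 0]) mirror([1, 0, 0]) rotate([0, atan2(192, 560), 0]) cube([34, 56, 592]);


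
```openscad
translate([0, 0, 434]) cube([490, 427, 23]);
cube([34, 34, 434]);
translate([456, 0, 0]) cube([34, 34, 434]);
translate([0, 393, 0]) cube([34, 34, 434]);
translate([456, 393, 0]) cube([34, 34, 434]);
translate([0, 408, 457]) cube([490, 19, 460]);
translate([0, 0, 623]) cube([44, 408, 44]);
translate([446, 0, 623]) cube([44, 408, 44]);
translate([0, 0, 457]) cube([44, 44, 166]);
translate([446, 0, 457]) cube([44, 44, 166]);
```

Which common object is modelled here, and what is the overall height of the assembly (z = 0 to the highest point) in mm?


A chair. The overall height is 917 mm.

A slab on four corner posts with a tall panel at the back — a chair. The seat slab sits at z = 434 with thickness 23, and the 460 mm backrest starts at the seat top, so the overall height is 434 + 23 + 460 = 917 mm.


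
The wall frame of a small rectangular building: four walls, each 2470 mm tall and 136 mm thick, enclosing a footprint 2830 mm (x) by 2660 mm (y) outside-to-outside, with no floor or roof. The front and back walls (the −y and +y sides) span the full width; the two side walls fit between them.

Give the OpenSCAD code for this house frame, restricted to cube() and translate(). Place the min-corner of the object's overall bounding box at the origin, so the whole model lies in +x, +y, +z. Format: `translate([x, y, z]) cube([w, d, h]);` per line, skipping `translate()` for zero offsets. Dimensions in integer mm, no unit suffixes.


cube([2830, 136, 2470]);
translate([0, 2524, 0]) cube([2830, 136, 2470]);
translate([0, 136, 0]) cube([136, 2388, 2470]);
translate([2694, 136, 0]) cube([136, 2388, 2470]);


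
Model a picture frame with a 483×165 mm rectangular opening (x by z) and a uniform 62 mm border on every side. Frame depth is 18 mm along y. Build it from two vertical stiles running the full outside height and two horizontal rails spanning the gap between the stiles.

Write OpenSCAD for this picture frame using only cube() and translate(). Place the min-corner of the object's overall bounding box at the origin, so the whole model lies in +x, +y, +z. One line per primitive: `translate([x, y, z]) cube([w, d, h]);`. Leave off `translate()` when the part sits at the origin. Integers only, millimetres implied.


cube([62, 18, 289]);
translate([545, 0, 0]) cube([62, 18, 289]);
translate([62, 0, 0]) cube([483, 18, 62]);
translate([62, 0, 227]) cube([483, 18, 62]);


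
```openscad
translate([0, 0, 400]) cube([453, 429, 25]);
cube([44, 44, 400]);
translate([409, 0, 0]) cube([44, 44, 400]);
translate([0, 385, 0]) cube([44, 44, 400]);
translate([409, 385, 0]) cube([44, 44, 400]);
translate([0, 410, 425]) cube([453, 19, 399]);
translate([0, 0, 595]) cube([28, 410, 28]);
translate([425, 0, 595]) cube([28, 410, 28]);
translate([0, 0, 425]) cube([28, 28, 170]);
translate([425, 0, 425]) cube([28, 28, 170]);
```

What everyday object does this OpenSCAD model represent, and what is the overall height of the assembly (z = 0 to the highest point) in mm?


A chair. The overall height is 824 mm.

A slab on four corner posts with a tall panel at the back — a chair. The seat slab sits at z = 400 with thickness 25, and the 399 mm backrest starts at the seat top, so the overall height is 400 + 25 + 399 = 824 mm.


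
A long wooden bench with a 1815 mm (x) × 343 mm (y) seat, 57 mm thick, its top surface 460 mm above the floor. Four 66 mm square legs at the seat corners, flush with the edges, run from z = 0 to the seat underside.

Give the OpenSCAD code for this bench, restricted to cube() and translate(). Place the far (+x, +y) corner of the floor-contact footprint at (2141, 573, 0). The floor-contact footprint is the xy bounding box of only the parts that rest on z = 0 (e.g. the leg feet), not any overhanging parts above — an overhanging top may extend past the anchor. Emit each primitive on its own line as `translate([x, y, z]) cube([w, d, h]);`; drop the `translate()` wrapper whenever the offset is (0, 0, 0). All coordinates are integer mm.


translate([326, 230, 403]) cube([1815, 343, 57]);
translate([326, 230, 0]) cube([66, 66, 403]);
translate([326, 507, 0]) cube([66, 66, 403]);
translate([2075, 230, 0]) cube([66, 66, 403]);
translate([2075, 507, 0]) cube([66, 66, 403]);


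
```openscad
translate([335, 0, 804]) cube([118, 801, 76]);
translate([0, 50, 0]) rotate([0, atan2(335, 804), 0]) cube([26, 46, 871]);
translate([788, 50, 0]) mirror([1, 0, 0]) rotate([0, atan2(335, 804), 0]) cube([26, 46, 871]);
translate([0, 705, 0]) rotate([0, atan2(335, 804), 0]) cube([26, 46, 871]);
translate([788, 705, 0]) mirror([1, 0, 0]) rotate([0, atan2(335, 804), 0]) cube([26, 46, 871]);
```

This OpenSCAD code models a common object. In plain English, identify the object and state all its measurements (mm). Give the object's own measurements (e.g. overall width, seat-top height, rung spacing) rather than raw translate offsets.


A sawhorse. A 118×801×76 mm beam (x, y, z) sits on two A-frame leg pairs. Each pair is two raked legs of 26×46 mm section (46 mm along y) splaying symmetrically in x. Each leg rises 804 mm vertically over 335 mm of horizontal reach and is 871 mm long along its own axis. Every leg's outer bottom edge rests on the floor and its outer top edge meets a bottom edge of the beam — the left legs (tilting toward +x) meet the beam's −x bottom edge, the right legs (their mirror images, tilting toward −x) meet its +x bottom edge — so the leg tops tuck under the beam, the beam's underside is 804 mm above the floor, and the feet are 788 mm apart outside-to-outside with the beam centred between them. The two leg pairs are set in 50 mm from either end of the beam.


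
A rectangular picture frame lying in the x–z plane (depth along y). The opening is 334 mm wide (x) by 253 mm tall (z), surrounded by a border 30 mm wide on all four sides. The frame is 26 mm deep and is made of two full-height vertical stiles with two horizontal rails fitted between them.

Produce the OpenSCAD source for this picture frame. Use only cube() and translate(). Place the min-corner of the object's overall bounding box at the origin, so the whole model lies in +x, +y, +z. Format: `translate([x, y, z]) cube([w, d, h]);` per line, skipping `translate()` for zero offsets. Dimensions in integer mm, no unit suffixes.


cube([30, 26, 313]);
translate([364, 0, 0]) cube([30, 26, 313]);
translate([30, 0, 0]) cube([334, 26, 30]);
translate([30, 0, 283]) cube([334, 26, 30]);


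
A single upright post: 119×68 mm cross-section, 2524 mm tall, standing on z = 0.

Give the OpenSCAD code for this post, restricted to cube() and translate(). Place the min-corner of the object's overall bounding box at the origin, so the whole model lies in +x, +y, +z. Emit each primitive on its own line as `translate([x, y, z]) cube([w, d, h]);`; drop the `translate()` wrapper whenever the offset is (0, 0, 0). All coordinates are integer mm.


cube([119, 68, 2524]);


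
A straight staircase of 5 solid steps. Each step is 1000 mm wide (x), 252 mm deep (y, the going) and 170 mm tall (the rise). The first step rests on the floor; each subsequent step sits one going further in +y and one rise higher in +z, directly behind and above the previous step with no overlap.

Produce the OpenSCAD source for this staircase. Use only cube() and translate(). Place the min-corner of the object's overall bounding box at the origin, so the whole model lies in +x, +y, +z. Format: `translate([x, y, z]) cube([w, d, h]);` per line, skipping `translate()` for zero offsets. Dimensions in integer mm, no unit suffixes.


cube([1000, 252, 170]);
translate([0, 252, 170]) cube([1000, 252, 170]);
translate([0, 504, 340]) cube([1000, 252, 170]);
translate([0, 756, 510]) cube([1000, 252, 170]);
translate([0, 1008, 680]) cube([1000, 252, 170]);


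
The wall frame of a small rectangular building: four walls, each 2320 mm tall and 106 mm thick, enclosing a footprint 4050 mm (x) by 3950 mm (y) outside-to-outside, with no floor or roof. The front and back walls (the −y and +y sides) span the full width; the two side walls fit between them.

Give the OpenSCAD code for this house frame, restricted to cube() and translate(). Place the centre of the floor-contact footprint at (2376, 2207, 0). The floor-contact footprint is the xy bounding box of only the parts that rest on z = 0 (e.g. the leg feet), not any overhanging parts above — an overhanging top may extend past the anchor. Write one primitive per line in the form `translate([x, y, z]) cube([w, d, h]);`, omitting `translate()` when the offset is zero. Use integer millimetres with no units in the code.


translate([351, 232, 0]) cube([4050, 106, 2320]);
translate([351, 4076, 0]) cube([4050, 106, 2320]);
translate([351, 338, 0]) cube([106, 3738, 2320]);
translate([4295, 338, 0]) cube([106, 3738, 2320]);


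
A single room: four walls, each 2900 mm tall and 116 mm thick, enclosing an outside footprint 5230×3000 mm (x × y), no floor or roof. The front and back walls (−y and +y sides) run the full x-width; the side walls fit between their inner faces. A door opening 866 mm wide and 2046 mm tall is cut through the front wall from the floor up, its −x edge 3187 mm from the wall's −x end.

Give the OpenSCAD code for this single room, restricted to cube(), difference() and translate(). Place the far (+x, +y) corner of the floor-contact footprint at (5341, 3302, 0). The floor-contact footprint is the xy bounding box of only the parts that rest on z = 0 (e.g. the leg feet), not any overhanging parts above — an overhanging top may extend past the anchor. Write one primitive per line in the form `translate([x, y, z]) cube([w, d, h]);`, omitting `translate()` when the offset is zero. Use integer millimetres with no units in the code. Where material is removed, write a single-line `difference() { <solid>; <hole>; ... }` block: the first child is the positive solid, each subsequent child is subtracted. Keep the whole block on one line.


difference() { translate([111, 302, 0]) cube([5230, 116, 2900]); translate([3298, 302, 0]) cube([866, 116, 2046]); }
translate([111, 3186, 0]) cube([5230, 116, 2900]);
translate([111, 418, 0]) cube([116, 2768, 2900]);
translate([5225, 418, 0]) cube([116, 2768, 2900]);


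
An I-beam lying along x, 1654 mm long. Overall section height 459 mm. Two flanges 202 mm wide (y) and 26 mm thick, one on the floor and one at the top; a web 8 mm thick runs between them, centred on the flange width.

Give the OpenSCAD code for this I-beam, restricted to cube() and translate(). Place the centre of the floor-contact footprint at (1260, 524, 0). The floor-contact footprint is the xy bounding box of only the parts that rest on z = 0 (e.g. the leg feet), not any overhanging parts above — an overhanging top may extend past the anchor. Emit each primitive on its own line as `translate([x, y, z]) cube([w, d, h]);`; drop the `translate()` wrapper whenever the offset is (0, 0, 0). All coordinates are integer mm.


translate([433, 423, 0]) cube([1654, 202, 26]);
translate([433, 520, 26]) cube([1654, 8, 407]);
translate([433, 423, 433]) cube([1654, 202, 26]);


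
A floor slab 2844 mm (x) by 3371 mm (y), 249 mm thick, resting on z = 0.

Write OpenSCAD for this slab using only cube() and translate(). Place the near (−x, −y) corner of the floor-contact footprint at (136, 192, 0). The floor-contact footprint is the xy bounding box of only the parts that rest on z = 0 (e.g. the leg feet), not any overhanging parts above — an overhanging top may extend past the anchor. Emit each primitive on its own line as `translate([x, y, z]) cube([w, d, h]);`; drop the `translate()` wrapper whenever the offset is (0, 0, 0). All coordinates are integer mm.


translate([136, 192, 0]) cube([2844, 3371, 249]);


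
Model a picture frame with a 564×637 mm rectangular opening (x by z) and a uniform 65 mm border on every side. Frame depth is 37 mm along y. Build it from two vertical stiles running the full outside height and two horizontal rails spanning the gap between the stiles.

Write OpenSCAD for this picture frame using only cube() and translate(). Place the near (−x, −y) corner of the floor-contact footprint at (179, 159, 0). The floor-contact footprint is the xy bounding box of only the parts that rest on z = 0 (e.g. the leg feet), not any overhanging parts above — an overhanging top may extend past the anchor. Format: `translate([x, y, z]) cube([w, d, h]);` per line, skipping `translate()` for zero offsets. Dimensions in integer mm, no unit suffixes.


translate([179, 159, 0]) cube([65, 37, 767]);
translate([808, 159, 0]) cube([65, 37, 767]);
translate([244, 159, 0]) cube([564, 37, 65]);
translate([244, 159, 702]) cube([564, 37, 65]);


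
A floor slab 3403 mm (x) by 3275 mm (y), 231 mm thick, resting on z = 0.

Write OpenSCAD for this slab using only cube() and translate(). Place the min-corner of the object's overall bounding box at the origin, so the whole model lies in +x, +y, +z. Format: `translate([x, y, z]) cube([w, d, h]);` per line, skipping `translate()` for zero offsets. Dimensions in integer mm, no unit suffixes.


cube([3403, 3275, 231]);


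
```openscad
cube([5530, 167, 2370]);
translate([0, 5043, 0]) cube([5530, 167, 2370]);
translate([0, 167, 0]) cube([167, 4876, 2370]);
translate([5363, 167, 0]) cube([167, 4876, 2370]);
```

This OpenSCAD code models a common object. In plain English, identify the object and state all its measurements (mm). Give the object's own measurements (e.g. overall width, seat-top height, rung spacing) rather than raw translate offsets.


The wall frame of a small rectangular building: four walls, each 2370 mm tall and 167 mm thick, enclosing a footprint 5530 mm (x) by 5210 mm (y) outside-to-outside, with no floor or roof. The front and back walls (the −y and +y sides) span the full width; the two side walls fit between them.


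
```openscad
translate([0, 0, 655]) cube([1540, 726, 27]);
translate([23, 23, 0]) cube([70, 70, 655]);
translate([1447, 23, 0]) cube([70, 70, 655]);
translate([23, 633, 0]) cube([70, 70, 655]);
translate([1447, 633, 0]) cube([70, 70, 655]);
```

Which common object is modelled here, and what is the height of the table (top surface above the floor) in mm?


A table. The table height is 682 mm.

A 1540×726×27 slab sits at z = 655 on four 70 mm square posts — a table. The top surface is at 655 + 27 = 682 mm.


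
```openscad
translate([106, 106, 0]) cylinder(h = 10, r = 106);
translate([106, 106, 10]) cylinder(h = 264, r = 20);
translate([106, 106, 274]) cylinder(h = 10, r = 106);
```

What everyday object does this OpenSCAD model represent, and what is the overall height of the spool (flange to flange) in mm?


A spool. The overall height is 284 mm.

Three coaxial cylinders, large–small–large — a spool. Two 10 mm flanges and a 264 mm core give 10 + 264 + 10 = 284 mm.


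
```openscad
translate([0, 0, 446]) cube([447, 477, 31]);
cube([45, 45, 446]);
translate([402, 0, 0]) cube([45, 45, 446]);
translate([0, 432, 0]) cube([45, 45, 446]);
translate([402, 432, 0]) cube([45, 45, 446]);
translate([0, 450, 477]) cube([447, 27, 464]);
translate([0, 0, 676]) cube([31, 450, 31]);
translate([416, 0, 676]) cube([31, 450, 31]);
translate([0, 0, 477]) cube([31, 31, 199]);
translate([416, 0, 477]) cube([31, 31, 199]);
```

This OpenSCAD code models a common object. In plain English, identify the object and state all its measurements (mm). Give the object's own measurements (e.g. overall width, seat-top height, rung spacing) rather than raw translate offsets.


A chair. The seat is a 447×477×31 mm slab with its top at z = 477 mm, on four 45×45 mm corner legs (flush with the seat edges, standing on z = 0). A flat backrest 27 mm thick, 464 mm tall, spans the full seat width and rises from the seat top along its +y edge, rear face flush with the rear of the seat. Two armrests of 31×31 mm section run along each side from the seat's front edge to the front of the backrest, top faces 230 mm above the seat top and outer faces flush with the seat's x-edges; a 31×31 mm post under the front of each armrest stands on the seat at the front corner.
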